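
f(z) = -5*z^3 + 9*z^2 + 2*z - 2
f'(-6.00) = -646.00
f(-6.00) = 1390.00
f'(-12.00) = -2374.00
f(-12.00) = 9910.00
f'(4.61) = -233.80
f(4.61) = -291.37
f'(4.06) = -172.17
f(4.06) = -180.14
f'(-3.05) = -192.44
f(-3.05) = 217.49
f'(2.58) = -51.41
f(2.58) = -22.80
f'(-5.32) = -518.30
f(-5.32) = 994.93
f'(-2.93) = -179.51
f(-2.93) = 195.17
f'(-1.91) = -87.10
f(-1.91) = 61.85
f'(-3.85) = -289.64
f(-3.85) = 409.04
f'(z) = -15*z^2 + 18*z + 2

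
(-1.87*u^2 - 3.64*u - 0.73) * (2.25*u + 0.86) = -4.2075*u^3 - 9.7982*u^2 - 4.7729*u - 0.6278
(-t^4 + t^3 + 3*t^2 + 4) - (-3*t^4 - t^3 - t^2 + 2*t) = 2*t^4 + 2*t^3 + 4*t^2 - 2*t + 4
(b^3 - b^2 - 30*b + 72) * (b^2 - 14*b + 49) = b^5 - 15*b^4 + 33*b^3 + 443*b^2 - 2478*b + 3528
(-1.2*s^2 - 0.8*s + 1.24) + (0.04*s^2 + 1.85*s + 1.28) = -1.16*s^2 + 1.05*s + 2.52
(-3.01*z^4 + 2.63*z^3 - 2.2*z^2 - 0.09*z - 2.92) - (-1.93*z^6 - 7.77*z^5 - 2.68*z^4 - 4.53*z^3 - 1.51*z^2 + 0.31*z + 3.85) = 1.93*z^6 + 7.77*z^5 - 0.33*z^4 + 7.16*z^3 - 0.69*z^2 - 0.4*z - 6.77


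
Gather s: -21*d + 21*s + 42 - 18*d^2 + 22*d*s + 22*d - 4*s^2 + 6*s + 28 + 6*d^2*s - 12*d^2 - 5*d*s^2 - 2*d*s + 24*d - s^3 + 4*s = -30*d^2 + 25*d - s^3 + s^2*(-5*d - 4) + s*(6*d^2 + 20*d + 31) + 70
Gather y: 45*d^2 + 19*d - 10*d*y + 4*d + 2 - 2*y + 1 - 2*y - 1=45*d^2 + 23*d + y*(-10*d - 4) + 2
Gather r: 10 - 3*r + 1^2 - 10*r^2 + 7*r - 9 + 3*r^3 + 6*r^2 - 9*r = 3*r^3 - 4*r^2 - 5*r + 2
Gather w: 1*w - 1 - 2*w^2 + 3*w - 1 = -2*w^2 + 4*w - 2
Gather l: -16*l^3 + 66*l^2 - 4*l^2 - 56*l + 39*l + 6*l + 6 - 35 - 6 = -16*l^3 + 62*l^2 - 11*l - 35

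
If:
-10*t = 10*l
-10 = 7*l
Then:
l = -10/7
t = 10/7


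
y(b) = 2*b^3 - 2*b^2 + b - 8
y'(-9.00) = 523.00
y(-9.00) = -1637.00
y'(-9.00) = 523.00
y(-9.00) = -1637.00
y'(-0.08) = 1.36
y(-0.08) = -8.09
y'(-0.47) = 4.21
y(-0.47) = -9.12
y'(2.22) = 21.69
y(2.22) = 6.25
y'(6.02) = 194.36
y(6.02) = 361.87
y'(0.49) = 0.48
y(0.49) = -7.75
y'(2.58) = 30.62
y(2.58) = 15.61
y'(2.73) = 34.80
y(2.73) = 20.52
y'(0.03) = 0.89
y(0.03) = -7.97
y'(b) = 6*b^2 - 4*b + 1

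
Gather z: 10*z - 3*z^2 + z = -3*z^2 + 11*z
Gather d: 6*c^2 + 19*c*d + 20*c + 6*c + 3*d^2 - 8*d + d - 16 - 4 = 6*c^2 + 26*c + 3*d^2 + d*(19*c - 7) - 20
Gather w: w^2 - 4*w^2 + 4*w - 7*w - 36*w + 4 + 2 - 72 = -3*w^2 - 39*w - 66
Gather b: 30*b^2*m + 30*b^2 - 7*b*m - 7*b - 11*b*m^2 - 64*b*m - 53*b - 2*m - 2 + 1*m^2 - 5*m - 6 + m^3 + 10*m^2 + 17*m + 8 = b^2*(30*m + 30) + b*(-11*m^2 - 71*m - 60) + m^3 + 11*m^2 + 10*m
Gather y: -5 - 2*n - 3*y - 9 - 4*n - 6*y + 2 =-6*n - 9*y - 12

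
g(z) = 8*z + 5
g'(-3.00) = 8.00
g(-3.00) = -19.00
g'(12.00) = 8.00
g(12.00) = 101.00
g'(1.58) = 8.00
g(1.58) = 17.64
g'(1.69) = 8.00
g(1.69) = 18.52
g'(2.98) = 8.00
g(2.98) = 28.84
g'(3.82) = 8.00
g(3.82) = 35.56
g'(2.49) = 8.00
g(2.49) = 24.92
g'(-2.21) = 8.00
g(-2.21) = -12.68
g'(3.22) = 8.00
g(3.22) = 30.76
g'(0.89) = 8.00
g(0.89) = 12.12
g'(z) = 8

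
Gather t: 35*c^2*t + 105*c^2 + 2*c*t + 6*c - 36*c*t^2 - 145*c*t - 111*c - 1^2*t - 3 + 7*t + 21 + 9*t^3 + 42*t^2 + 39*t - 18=105*c^2 - 105*c + 9*t^3 + t^2*(42 - 36*c) + t*(35*c^2 - 143*c + 45)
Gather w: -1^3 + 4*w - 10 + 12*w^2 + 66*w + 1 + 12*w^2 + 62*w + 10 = 24*w^2 + 132*w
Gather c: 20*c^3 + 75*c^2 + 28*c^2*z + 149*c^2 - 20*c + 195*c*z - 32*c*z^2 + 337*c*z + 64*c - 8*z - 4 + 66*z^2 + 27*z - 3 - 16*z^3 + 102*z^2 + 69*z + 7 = 20*c^3 + c^2*(28*z + 224) + c*(-32*z^2 + 532*z + 44) - 16*z^3 + 168*z^2 + 88*z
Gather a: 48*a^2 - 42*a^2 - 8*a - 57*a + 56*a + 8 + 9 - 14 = 6*a^2 - 9*a + 3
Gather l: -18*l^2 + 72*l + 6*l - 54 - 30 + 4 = -18*l^2 + 78*l - 80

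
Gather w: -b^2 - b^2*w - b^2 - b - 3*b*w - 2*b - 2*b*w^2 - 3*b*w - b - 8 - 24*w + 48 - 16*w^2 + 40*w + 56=-2*b^2 - 4*b + w^2*(-2*b - 16) + w*(-b^2 - 6*b + 16) + 96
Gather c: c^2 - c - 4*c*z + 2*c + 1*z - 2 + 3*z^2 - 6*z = c^2 + c*(1 - 4*z) + 3*z^2 - 5*z - 2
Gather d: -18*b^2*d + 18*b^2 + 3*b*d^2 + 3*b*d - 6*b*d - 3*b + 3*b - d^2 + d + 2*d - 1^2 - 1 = 18*b^2 + d^2*(3*b - 1) + d*(-18*b^2 - 3*b + 3) - 2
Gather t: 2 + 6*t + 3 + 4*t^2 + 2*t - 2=4*t^2 + 8*t + 3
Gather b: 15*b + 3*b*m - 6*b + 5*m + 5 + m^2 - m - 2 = b*(3*m + 9) + m^2 + 4*m + 3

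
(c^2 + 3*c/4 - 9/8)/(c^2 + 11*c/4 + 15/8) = (4*c - 3)/(4*c + 5)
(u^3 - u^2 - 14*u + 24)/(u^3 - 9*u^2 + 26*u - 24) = (u + 4)/(u - 4)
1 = 1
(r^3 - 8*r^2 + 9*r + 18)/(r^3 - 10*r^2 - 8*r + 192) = (r^2 - 2*r - 3)/(r^2 - 4*r - 32)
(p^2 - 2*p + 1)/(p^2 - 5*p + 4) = (p - 1)/(p - 4)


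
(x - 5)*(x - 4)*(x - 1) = x^3 - 10*x^2 + 29*x - 20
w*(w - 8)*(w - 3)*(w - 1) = w^4 - 12*w^3 + 35*w^2 - 24*w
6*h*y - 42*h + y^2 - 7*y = (6*h + y)*(y - 7)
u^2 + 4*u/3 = u*(u + 4/3)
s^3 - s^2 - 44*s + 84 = (s - 6)*(s - 2)*(s + 7)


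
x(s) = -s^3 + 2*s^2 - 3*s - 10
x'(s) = -3*s^2 + 4*s - 3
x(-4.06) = 102.07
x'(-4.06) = -68.69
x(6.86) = -259.29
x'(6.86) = -116.74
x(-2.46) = 24.37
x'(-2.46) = -30.99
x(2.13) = -16.98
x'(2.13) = -8.09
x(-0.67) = -6.79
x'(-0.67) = -7.03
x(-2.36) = 21.36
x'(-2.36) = -29.15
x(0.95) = -11.90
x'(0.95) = -1.91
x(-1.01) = -3.90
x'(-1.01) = -10.10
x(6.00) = -172.00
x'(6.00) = -87.00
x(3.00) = -28.00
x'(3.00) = -18.00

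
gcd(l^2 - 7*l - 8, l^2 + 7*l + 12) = 1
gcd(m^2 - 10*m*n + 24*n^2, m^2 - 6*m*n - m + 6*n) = m - 6*n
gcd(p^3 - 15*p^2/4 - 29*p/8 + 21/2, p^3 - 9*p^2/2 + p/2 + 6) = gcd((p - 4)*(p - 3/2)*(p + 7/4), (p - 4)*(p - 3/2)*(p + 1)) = p^2 - 11*p/2 + 6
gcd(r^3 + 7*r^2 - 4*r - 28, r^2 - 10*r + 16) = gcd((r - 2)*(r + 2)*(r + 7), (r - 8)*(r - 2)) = r - 2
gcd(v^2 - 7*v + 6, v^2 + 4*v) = 1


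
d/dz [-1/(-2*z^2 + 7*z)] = (7 - 4*z)/(z^2*(2*z - 7)^2)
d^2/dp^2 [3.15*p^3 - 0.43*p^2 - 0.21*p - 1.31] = 18.9*p - 0.86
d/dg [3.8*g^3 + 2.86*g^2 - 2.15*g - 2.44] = 11.4*g^2 + 5.72*g - 2.15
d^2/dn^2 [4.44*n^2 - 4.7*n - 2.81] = 8.88000000000000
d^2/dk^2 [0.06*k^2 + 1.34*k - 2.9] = 0.120000000000000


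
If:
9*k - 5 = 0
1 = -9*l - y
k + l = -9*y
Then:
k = 5/9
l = -19/180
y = -1/20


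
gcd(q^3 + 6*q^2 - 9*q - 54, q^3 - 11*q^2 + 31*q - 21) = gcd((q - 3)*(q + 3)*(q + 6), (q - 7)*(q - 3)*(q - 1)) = q - 3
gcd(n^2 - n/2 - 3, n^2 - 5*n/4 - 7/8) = 1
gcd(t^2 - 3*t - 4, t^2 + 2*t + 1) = t + 1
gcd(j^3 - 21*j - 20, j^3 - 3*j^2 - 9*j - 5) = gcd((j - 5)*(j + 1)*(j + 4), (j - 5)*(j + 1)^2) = j^2 - 4*j - 5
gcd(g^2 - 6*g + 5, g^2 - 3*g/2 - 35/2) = g - 5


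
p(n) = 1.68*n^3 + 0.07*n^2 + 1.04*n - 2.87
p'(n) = 5.04*n^2 + 0.14*n + 1.04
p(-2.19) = -22.46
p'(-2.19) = 24.91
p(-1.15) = -6.53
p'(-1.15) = 7.54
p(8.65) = 1098.68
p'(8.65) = 379.36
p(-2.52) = -31.93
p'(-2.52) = 32.69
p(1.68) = 7.04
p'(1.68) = 15.50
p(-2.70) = -38.24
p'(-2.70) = 37.40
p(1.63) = 6.29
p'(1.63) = 14.66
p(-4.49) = -158.20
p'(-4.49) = 102.02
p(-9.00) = -1231.28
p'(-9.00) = 408.02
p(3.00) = 46.24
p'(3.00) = 46.82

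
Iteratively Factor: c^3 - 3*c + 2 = (c - 1)*(c^2 + c - 2) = (c - 1)*(c + 2)*(c - 1)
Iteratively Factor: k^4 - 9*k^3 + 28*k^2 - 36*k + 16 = (k - 1)*(k^3 - 8*k^2 + 20*k - 16) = (k - 4)*(k - 1)*(k^2 - 4*k + 4) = (k - 4)*(k - 2)*(k - 1)*(k - 2)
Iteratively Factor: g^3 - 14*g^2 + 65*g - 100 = (g - 4)*(g^2 - 10*g + 25) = (g - 5)*(g - 4)*(g - 5)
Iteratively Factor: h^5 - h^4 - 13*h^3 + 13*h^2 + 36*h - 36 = (h - 2)*(h^4 + h^3 - 11*h^2 - 9*h + 18) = (h - 2)*(h + 2)*(h^3 - h^2 - 9*h + 9) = (h - 2)*(h + 2)*(h + 3)*(h^2 - 4*h + 3) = (h - 3)*(h - 2)*(h + 2)*(h + 3)*(h - 1)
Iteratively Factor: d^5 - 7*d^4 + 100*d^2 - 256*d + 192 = (d - 2)*(d^4 - 5*d^3 - 10*d^2 + 80*d - 96) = (d - 3)*(d - 2)*(d^3 - 2*d^2 - 16*d + 32) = (d - 3)*(d - 2)^2*(d^2 - 16) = (d - 3)*(d - 2)^2*(d + 4)*(d - 4)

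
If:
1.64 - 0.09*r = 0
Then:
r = 18.22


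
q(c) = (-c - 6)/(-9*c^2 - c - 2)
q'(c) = (-c - 6)*(18*c + 1)/(-9*c^2 - c - 2)^2 - 1/(-9*c^2 - c - 2)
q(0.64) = 1.05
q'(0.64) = -1.92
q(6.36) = 0.03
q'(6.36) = -0.01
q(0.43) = 1.57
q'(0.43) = -3.11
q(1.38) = 0.36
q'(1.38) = -0.40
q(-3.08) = 0.03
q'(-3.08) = 0.03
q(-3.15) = 0.03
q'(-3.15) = 0.03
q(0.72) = 0.91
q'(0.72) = -1.58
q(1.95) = 0.21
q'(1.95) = -0.17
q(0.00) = 3.00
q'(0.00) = -1.00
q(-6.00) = 0.00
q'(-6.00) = 0.00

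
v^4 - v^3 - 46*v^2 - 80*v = v*(v - 8)*(v + 2)*(v + 5)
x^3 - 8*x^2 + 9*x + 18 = (x - 6)*(x - 3)*(x + 1)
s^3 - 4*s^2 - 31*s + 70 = (s - 7)*(s - 2)*(s + 5)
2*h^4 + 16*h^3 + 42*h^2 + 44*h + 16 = (h + 2)*(h + 4)*(sqrt(2)*h + sqrt(2))^2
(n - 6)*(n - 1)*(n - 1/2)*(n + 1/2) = n^4 - 7*n^3 + 23*n^2/4 + 7*n/4 - 3/2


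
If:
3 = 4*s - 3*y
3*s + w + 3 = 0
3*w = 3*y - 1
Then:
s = -5/13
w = -24/13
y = -59/39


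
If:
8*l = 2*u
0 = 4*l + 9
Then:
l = -9/4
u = -9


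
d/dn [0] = 0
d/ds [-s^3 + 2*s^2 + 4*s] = -3*s^2 + 4*s + 4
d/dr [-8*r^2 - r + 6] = -16*r - 1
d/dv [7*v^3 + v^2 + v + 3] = 21*v^2 + 2*v + 1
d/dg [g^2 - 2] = 2*g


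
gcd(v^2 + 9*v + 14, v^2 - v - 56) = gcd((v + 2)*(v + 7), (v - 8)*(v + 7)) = v + 7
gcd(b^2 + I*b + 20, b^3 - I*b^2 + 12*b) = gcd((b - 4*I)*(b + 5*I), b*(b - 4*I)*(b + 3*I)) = b - 4*I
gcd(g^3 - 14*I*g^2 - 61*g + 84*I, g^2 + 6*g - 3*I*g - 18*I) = g - 3*I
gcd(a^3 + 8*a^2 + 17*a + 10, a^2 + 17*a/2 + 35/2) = a + 5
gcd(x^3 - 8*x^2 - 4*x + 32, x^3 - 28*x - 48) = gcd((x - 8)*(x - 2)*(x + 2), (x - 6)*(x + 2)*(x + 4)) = x + 2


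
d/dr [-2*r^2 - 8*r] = -4*r - 8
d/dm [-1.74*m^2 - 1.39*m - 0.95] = -3.48*m - 1.39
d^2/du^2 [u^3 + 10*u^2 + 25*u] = 6*u + 20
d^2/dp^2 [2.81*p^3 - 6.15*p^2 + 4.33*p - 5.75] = 16.86*p - 12.3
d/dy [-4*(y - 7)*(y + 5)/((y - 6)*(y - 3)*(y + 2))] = 4*(y^4 - 4*y^3 - 91*y^2 + 418*y + 72)/(y^6 - 14*y^5 + 49*y^4 + 72*y^3 - 504*y^2 + 1296)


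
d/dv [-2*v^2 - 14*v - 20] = -4*v - 14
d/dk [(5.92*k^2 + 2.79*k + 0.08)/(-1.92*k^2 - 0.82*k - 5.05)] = (0.5024*k^2 - 59.4848*k - 14.0239)/(3.6864*k^4 + 3.1488*k^3 + 20.0644*k^2 + 8.282*k + 25.5025)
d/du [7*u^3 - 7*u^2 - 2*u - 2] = 21*u^2 - 14*u - 2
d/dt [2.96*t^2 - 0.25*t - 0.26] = 5.92*t - 0.25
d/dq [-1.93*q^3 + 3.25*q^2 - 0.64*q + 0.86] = -5.79*q^2 + 6.5*q - 0.64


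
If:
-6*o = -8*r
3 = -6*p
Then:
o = 4*r/3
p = -1/2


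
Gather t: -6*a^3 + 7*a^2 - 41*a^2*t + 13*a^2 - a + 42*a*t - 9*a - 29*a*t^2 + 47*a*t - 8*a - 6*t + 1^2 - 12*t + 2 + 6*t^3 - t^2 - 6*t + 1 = -6*a^3 + 20*a^2 - 18*a + 6*t^3 + t^2*(-29*a - 1) + t*(-41*a^2 + 89*a - 24) + 4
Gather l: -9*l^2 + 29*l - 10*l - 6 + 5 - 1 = -9*l^2 + 19*l - 2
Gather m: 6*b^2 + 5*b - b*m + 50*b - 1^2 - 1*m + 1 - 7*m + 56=6*b^2 + 55*b + m*(-b - 8) + 56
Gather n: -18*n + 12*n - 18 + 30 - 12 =-6*n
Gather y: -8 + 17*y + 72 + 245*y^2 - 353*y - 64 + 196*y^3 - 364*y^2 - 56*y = 196*y^3 - 119*y^2 - 392*y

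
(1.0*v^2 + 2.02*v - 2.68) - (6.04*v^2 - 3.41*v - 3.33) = -5.04*v^2 + 5.43*v + 0.65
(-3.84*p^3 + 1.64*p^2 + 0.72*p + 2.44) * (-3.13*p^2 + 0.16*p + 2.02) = 12.0192*p^5 - 5.7476*p^4 - 9.748*p^3 - 4.2092*p^2 + 1.8448*p + 4.9288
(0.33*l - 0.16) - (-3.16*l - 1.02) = 3.49*l + 0.86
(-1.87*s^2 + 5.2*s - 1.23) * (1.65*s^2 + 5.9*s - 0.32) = -3.0855*s^4 - 2.453*s^3 + 29.2489*s^2 - 8.921*s + 0.3936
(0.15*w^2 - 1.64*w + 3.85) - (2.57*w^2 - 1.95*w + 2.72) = -2.42*w^2 + 0.31*w + 1.13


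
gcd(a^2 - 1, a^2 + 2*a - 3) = a - 1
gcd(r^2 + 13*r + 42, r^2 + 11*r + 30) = r + 6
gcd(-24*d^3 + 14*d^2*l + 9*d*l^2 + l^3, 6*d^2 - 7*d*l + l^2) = d - l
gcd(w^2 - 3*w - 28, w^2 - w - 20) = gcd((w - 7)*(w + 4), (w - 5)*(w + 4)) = w + 4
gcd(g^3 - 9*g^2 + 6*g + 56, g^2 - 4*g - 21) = g - 7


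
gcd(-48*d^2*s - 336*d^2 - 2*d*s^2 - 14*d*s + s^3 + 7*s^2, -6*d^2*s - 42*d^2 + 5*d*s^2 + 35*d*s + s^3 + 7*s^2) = 6*d*s + 42*d + s^2 + 7*s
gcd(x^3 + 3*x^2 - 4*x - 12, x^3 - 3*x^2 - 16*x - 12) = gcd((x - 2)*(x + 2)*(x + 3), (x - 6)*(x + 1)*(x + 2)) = x + 2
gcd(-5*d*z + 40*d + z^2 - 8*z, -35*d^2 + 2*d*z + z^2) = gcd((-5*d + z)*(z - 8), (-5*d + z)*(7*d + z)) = -5*d + z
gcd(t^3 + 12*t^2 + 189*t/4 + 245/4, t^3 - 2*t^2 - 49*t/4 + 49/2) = t + 7/2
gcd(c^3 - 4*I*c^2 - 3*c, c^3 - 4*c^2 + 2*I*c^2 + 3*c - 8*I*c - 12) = c - I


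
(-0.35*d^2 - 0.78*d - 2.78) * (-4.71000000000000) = 1.6485*d^2 + 3.6738*d + 13.0938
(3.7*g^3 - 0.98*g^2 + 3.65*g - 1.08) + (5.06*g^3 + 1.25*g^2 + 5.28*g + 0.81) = 8.76*g^3 + 0.27*g^2 + 8.93*g - 0.27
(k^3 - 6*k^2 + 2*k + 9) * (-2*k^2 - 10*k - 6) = -2*k^5 + 2*k^4 + 50*k^3 - 2*k^2 - 102*k - 54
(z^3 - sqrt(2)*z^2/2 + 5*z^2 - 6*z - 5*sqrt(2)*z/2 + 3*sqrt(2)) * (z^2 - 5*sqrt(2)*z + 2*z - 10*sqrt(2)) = z^5 - 11*sqrt(2)*z^4/2 + 7*z^4 - 77*sqrt(2)*z^3/2 + 9*z^3 - 22*sqrt(2)*z^2 + 23*z^2 + 20*z + 66*sqrt(2)*z - 60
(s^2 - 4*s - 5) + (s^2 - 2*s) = 2*s^2 - 6*s - 5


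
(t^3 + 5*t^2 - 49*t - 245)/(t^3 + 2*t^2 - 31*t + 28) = (t^2 - 2*t - 35)/(t^2 - 5*t + 4)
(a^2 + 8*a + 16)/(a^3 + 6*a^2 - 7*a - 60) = (a + 4)/(a^2 + 2*a - 15)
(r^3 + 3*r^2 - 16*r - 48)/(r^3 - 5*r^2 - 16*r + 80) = (r + 3)/(r - 5)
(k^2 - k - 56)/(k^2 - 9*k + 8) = (k + 7)/(k - 1)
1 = 1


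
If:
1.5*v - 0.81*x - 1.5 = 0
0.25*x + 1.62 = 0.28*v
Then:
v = -6.32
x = -13.56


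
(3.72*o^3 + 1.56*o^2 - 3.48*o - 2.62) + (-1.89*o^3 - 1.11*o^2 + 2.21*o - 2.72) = 1.83*o^3 + 0.45*o^2 - 1.27*o - 5.34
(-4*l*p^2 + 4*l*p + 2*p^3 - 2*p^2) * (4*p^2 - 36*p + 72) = -16*l*p^4 + 160*l*p^3 - 432*l*p^2 + 288*l*p + 8*p^5 - 80*p^4 + 216*p^3 - 144*p^2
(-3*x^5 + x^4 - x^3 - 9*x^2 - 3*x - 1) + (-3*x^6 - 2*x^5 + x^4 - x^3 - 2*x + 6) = -3*x^6 - 5*x^5 + 2*x^4 - 2*x^3 - 9*x^2 - 5*x + 5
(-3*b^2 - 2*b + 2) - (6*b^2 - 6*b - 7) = -9*b^2 + 4*b + 9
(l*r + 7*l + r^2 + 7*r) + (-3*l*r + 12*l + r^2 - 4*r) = -2*l*r + 19*l + 2*r^2 + 3*r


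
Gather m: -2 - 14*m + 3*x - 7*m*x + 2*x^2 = m*(-7*x - 14) + 2*x^2 + 3*x - 2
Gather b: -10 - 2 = -12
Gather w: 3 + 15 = 18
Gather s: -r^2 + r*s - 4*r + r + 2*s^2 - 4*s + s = -r^2 - 3*r + 2*s^2 + s*(r - 3)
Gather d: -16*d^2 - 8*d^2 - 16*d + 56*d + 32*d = -24*d^2 + 72*d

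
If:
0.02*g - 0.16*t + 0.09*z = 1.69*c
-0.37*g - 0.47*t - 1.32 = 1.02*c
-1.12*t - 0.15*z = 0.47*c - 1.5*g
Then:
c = 0.0678044348042736*z + 0.175399000483637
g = 0.00716295634077353*z - 1.46509753345156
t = -0.152788973077543*z - 2.03578913428986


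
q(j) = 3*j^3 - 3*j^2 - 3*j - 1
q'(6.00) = 285.00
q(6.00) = 521.00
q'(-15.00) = 2112.00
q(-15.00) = -10756.00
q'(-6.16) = 375.47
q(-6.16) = -797.59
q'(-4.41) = 198.49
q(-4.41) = -303.41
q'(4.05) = 120.32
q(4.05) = 136.93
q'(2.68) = 45.56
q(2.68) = 27.16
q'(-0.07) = -2.54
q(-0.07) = -0.81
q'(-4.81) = 234.08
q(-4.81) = -389.83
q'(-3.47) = 126.19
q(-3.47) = -152.06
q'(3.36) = 78.45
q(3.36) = 68.85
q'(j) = 9*j^2 - 6*j - 3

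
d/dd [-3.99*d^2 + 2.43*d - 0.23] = 2.43 - 7.98*d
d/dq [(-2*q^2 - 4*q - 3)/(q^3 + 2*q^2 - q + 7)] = (2*q^4 + 8*q^3 + 19*q^2 - 16*q - 31)/(q^6 + 4*q^5 + 2*q^4 + 10*q^3 + 29*q^2 - 14*q + 49)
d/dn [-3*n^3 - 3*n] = -9*n^2 - 3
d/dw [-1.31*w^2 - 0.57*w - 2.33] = -2.62*w - 0.57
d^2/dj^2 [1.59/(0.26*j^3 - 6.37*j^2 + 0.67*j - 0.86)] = ((20.2566 - 2.4804*j)*(0.26*j^3 - 6.37*j^2 + 0.67*j - 0.86) + 1.59*(0.78*j^2 - 12.74*j + 0.67)*(1.56*j^2 - 25.48*j + 1.34))/(0.26*j^3 - 6.37*j^2 + 0.67*j - 0.86)^3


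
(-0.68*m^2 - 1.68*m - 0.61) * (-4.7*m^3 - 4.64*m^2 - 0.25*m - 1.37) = 3.196*m^5 + 11.0512*m^4 + 10.8322*m^3 + 4.182*m^2 + 2.4541*m + 0.8357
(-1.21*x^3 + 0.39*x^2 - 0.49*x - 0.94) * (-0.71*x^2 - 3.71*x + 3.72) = 0.8591*x^5 + 4.2122*x^4 - 5.6002*x^3 + 3.9361*x^2 + 1.6646*x - 3.4968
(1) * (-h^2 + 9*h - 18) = -h^2 + 9*h - 18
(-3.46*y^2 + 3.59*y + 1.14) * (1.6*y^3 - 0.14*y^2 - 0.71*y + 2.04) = -5.536*y^5 + 6.2284*y^4 + 3.778*y^3 - 9.7669*y^2 + 6.5142*y + 2.3256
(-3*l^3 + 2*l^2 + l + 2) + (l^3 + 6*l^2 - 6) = -2*l^3 + 8*l^2 + l - 4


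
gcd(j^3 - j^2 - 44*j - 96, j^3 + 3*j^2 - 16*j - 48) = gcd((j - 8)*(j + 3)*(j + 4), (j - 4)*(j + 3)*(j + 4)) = j^2 + 7*j + 12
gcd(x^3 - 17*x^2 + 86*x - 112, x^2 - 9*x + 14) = x^2 - 9*x + 14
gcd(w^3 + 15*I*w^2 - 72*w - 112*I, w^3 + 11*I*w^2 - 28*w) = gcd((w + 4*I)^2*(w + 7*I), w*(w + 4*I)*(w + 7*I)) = w^2 + 11*I*w - 28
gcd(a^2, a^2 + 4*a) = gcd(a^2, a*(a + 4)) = a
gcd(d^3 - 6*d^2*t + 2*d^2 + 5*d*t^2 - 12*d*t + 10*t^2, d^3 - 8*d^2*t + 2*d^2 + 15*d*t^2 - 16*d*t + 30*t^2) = -d^2 + 5*d*t - 2*d + 10*t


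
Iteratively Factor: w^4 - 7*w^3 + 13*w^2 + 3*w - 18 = (w - 3)*(w^3 - 4*w^2 + w + 6) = (w - 3)*(w - 2)*(w^2 - 2*w - 3) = (w - 3)*(w - 2)*(w + 1)*(w - 3)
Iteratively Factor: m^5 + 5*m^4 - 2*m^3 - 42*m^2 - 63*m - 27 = (m + 3)*(m^4 + 2*m^3 - 8*m^2 - 18*m - 9) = (m + 3)^2*(m^3 - m^2 - 5*m - 3) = (m + 1)*(m + 3)^2*(m^2 - 2*m - 3) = (m + 1)^2*(m + 3)^2*(m - 3)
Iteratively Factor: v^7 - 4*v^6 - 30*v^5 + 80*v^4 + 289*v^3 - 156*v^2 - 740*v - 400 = (v - 5)*(v^6 + v^5 - 25*v^4 - 45*v^3 + 64*v^2 + 164*v + 80) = (v - 5)*(v - 2)*(v^5 + 3*v^4 - 19*v^3 - 83*v^2 - 102*v - 40) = (v - 5)*(v - 2)*(v + 4)*(v^4 - v^3 - 15*v^2 - 23*v - 10) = (v - 5)*(v - 2)*(v + 1)*(v + 4)*(v^3 - 2*v^2 - 13*v - 10) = (v - 5)*(v - 2)*(v + 1)*(v + 2)*(v + 4)*(v^2 - 4*v - 5) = (v - 5)*(v - 2)*(v + 1)^2*(v + 2)*(v + 4)*(v - 5)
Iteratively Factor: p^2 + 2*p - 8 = (p - 2)*(p + 4)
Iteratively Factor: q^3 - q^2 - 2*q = (q - 2)*(q^2 + q) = (q - 2)*(q + 1)*(q)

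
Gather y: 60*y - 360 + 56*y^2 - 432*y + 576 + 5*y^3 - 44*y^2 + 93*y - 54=5*y^3 + 12*y^2 - 279*y + 162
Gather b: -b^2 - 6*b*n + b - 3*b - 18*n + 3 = -b^2 + b*(-6*n - 2) - 18*n + 3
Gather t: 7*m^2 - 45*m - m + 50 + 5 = 7*m^2 - 46*m + 55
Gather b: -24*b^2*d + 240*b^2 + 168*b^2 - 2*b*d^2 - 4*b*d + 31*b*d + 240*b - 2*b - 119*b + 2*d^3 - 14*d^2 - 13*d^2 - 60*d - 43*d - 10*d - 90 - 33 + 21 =b^2*(408 - 24*d) + b*(-2*d^2 + 27*d + 119) + 2*d^3 - 27*d^2 - 113*d - 102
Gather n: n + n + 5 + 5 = 2*n + 10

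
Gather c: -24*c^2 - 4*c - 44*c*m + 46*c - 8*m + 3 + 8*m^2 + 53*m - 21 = -24*c^2 + c*(42 - 44*m) + 8*m^2 + 45*m - 18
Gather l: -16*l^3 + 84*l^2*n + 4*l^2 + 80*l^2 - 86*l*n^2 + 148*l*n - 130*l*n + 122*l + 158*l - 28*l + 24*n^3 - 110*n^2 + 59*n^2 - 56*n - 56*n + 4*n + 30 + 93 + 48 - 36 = -16*l^3 + l^2*(84*n + 84) + l*(-86*n^2 + 18*n + 252) + 24*n^3 - 51*n^2 - 108*n + 135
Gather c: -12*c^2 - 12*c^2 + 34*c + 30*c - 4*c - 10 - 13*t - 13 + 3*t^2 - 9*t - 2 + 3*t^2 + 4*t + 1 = -24*c^2 + 60*c + 6*t^2 - 18*t - 24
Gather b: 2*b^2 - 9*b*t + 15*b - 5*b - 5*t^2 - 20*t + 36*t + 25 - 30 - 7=2*b^2 + b*(10 - 9*t) - 5*t^2 + 16*t - 12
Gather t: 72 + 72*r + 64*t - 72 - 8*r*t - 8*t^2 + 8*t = 72*r - 8*t^2 + t*(72 - 8*r)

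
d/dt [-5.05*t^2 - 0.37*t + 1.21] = -10.1*t - 0.37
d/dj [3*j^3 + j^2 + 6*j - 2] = 9*j^2 + 2*j + 6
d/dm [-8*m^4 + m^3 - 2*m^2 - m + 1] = -32*m^3 + 3*m^2 - 4*m - 1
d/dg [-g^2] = -2*g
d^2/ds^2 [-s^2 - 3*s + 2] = -2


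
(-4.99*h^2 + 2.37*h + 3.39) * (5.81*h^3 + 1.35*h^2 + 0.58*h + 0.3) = -28.9919*h^5 + 7.0332*h^4 + 20.0012*h^3 + 4.4541*h^2 + 2.6772*h + 1.017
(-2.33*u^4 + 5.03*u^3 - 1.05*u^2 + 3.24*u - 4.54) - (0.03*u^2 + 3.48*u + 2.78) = -2.33*u^4 + 5.03*u^3 - 1.08*u^2 - 0.24*u - 7.32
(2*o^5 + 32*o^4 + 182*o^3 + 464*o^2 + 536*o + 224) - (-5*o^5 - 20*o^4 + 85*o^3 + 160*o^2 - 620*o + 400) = 7*o^5 + 52*o^4 + 97*o^3 + 304*o^2 + 1156*o - 176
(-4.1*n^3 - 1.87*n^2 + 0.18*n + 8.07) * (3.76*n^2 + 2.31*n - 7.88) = -15.416*n^5 - 16.5022*n^4 + 28.6651*n^3 + 45.4946*n^2 + 17.2233*n - 63.5916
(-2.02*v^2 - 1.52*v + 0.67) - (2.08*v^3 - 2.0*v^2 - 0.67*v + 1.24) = -2.08*v^3 - 0.02*v^2 - 0.85*v - 0.57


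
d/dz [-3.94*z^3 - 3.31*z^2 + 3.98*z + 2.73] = -11.82*z^2 - 6.62*z + 3.98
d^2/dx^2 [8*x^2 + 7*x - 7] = 16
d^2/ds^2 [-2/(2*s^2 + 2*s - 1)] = 8*(2*s^2 + 2*s - 2*(2*s + 1)^2 - 1)/(2*s^2 + 2*s - 1)^3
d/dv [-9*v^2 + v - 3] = 1 - 18*v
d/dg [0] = 0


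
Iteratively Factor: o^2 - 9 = (o + 3)*(o - 3)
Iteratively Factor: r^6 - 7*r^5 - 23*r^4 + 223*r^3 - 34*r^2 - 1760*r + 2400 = (r + 4)*(r^5 - 11*r^4 + 21*r^3 + 139*r^2 - 590*r + 600) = (r + 4)^2*(r^4 - 15*r^3 + 81*r^2 - 185*r + 150) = (r - 3)*(r + 4)^2*(r^3 - 12*r^2 + 45*r - 50) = (r - 3)*(r - 2)*(r + 4)^2*(r^2 - 10*r + 25) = (r - 5)*(r - 3)*(r - 2)*(r + 4)^2*(r - 5)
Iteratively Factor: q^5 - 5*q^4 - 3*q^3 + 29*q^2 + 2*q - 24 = (q - 3)*(q^4 - 2*q^3 - 9*q^2 + 2*q + 8) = (q - 4)*(q - 3)*(q^3 + 2*q^2 - q - 2) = (q - 4)*(q - 3)*(q - 1)*(q^2 + 3*q + 2) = (q - 4)*(q - 3)*(q - 1)*(q + 1)*(q + 2)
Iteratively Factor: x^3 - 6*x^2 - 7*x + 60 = (x + 3)*(x^2 - 9*x + 20) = (x - 4)*(x + 3)*(x - 5)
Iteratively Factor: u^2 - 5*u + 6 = (u - 2)*(u - 3)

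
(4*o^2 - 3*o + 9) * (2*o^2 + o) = 8*o^4 - 2*o^3 + 15*o^2 + 9*o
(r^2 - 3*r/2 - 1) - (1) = r^2 - 3*r/2 - 2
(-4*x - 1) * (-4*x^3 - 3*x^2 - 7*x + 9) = 16*x^4 + 16*x^3 + 31*x^2 - 29*x - 9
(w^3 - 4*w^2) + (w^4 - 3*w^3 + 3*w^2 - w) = w^4 - 2*w^3 - w^2 - w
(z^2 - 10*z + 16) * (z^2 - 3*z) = z^4 - 13*z^3 + 46*z^2 - 48*z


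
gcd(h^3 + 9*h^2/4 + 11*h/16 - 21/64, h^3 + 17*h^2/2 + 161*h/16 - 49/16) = h^2 + 3*h/2 - 7/16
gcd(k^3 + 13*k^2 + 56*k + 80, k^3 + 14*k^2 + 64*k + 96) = k^2 + 8*k + 16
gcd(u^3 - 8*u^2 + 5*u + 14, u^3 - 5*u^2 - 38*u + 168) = u - 7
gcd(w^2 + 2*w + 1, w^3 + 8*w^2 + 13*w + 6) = w^2 + 2*w + 1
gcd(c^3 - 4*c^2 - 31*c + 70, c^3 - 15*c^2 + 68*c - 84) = c^2 - 9*c + 14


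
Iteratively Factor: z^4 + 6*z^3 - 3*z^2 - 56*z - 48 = (z + 1)*(z^3 + 5*z^2 - 8*z - 48) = (z + 1)*(z + 4)*(z^2 + z - 12) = (z - 3)*(z + 1)*(z + 4)*(z + 4)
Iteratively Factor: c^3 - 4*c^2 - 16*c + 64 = (c + 4)*(c^2 - 8*c + 16) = (c - 4)*(c + 4)*(c - 4)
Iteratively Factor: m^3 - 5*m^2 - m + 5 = (m + 1)*(m^2 - 6*m + 5) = (m - 5)*(m + 1)*(m - 1)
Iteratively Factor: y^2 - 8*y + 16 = (y - 4)*(y - 4)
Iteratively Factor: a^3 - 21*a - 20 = (a + 4)*(a^2 - 4*a - 5) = (a + 1)*(a + 4)*(a - 5)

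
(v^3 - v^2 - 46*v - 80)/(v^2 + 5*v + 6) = (v^2 - 3*v - 40)/(v + 3)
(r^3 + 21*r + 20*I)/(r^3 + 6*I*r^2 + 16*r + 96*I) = (r^2 - 4*I*r + 5)/(r^2 + 2*I*r + 24)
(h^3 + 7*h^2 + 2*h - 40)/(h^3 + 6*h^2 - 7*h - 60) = (h - 2)/(h - 3)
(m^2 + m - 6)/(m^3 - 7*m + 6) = 1/(m - 1)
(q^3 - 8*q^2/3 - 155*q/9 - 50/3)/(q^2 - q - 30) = (9*q^2 + 30*q + 25)/(9*(q + 5))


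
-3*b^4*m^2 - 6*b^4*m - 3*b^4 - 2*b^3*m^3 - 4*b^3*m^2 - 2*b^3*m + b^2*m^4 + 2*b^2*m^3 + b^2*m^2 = (-3*b + m)*(b + m)*(b*m + b)^2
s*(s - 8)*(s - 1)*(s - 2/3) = s^4 - 29*s^3/3 + 14*s^2 - 16*s/3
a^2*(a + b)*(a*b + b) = a^4*b + a^3*b^2 + a^3*b + a^2*b^2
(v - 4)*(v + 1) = v^2 - 3*v - 4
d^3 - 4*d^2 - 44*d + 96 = (d - 8)*(d - 2)*(d + 6)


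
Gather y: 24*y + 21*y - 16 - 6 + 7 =45*y - 15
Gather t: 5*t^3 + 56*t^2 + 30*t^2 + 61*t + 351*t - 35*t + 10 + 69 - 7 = 5*t^3 + 86*t^2 + 377*t + 72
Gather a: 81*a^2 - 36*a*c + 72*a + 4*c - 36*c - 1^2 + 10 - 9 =81*a^2 + a*(72 - 36*c) - 32*c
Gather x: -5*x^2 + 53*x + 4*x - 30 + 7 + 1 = -5*x^2 + 57*x - 22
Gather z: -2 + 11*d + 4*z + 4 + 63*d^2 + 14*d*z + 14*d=63*d^2 + 25*d + z*(14*d + 4) + 2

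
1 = 1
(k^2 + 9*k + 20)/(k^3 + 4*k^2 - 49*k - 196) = (k + 5)/(k^2 - 49)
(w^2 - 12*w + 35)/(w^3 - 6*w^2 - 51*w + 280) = (w - 7)/(w^2 - w - 56)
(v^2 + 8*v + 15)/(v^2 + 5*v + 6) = (v + 5)/(v + 2)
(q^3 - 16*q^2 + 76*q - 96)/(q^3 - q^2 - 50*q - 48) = (q^2 - 8*q + 12)/(q^2 + 7*q + 6)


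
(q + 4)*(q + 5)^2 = q^3 + 14*q^2 + 65*q + 100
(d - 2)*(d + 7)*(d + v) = d^3 + d^2*v + 5*d^2 + 5*d*v - 14*d - 14*v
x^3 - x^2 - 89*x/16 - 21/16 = (x - 3)*(x + 1/4)*(x + 7/4)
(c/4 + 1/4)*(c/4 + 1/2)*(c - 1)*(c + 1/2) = c^4/16 + 5*c^3/32 - 5*c/32 - 1/16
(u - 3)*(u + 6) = u^2 + 3*u - 18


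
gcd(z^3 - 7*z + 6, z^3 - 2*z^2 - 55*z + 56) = z - 1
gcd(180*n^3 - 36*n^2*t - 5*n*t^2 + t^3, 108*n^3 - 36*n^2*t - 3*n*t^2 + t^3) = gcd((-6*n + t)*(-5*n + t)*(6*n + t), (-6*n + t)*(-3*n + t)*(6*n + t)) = -36*n^2 + t^2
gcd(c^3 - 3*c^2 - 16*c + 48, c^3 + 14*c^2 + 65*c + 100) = c + 4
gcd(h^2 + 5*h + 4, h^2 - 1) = h + 1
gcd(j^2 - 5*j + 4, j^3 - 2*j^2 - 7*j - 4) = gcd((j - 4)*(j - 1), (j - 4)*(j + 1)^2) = j - 4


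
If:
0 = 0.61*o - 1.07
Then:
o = 1.75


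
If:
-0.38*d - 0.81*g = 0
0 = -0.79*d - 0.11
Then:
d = -0.14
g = 0.07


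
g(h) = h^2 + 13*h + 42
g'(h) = 2*h + 13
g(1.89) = 70.14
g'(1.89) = 16.78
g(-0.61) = 34.44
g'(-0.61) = 11.78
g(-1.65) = 23.27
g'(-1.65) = 9.70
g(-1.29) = 26.89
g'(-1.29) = 10.42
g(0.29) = 45.85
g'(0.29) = 13.58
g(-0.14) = 40.20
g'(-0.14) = 12.72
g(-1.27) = 27.10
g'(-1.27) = 10.46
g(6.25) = 162.31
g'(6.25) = 25.50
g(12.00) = 342.00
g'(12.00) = 37.00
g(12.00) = 342.00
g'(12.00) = 37.00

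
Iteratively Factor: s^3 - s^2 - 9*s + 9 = (s - 1)*(s^2 - 9) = (s - 3)*(s - 1)*(s + 3)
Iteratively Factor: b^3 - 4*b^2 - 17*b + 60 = (b - 3)*(b^2 - b - 20) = (b - 3)*(b + 4)*(b - 5)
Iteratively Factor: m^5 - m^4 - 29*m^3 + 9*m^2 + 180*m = (m + 4)*(m^4 - 5*m^3 - 9*m^2 + 45*m) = (m - 5)*(m + 4)*(m^3 - 9*m) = (m - 5)*(m + 3)*(m + 4)*(m^2 - 3*m) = (m - 5)*(m - 3)*(m + 3)*(m + 4)*(m)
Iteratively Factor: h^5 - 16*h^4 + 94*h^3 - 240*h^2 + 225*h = (h)*(h^4 - 16*h^3 + 94*h^2 - 240*h + 225) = h*(h - 3)*(h^3 - 13*h^2 + 55*h - 75) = h*(h - 5)*(h - 3)*(h^2 - 8*h + 15) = h*(h - 5)*(h - 3)^2*(h - 5)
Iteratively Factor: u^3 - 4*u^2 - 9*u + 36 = (u - 3)*(u^2 - u - 12) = (u - 4)*(u - 3)*(u + 3)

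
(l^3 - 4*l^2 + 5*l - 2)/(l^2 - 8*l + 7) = (l^2 - 3*l + 2)/(l - 7)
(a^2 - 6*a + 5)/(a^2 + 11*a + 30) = (a^2 - 6*a + 5)/(a^2 + 11*a + 30)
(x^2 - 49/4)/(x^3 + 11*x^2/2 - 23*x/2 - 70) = (x + 7/2)/(x^2 + 9*x + 20)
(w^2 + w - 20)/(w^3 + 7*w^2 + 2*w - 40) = (w - 4)/(w^2 + 2*w - 8)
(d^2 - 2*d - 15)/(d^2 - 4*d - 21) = (d - 5)/(d - 7)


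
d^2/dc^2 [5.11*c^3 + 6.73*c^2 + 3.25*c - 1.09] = 30.66*c + 13.46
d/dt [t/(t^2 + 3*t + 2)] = (2 - t^2)/(t^4 + 6*t^3 + 13*t^2 + 12*t + 4)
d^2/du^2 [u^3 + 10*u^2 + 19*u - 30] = 6*u + 20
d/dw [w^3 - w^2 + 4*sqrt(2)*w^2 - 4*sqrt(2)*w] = 3*w^2 - 2*w + 8*sqrt(2)*w - 4*sqrt(2)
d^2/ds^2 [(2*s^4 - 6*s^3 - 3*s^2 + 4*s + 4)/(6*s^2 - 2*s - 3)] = 2*(72*s^6 - 72*s^5 - 84*s^4 + 72*s^3 + 270*s^2 - 90*s + 37)/(216*s^6 - 216*s^5 - 252*s^4 + 208*s^3 + 126*s^2 - 54*s - 27)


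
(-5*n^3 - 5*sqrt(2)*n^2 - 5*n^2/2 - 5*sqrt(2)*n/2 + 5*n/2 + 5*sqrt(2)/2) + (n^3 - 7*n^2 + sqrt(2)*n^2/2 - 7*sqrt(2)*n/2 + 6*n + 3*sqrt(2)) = -4*n^3 - 19*n^2/2 - 9*sqrt(2)*n^2/2 - 6*sqrt(2)*n + 17*n/2 + 11*sqrt(2)/2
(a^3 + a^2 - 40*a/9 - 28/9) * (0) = 0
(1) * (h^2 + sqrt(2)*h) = h^2 + sqrt(2)*h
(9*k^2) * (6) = 54*k^2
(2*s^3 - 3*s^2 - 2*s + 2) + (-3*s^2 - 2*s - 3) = 2*s^3 - 6*s^2 - 4*s - 1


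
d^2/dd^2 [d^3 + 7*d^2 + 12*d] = 6*d + 14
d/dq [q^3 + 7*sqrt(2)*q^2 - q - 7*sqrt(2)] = 3*q^2 + 14*sqrt(2)*q - 1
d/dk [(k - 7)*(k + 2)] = 2*k - 5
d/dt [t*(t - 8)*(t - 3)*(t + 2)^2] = 5*t^4 - 28*t^3 - 48*t^2 + 104*t + 96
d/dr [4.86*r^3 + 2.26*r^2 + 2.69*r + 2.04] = 14.58*r^2 + 4.52*r + 2.69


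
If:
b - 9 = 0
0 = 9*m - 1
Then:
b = 9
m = 1/9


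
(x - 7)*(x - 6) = x^2 - 13*x + 42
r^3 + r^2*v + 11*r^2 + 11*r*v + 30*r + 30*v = (r + 5)*(r + 6)*(r + v)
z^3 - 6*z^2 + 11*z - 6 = (z - 3)*(z - 2)*(z - 1)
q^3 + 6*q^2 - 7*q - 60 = (q - 3)*(q + 4)*(q + 5)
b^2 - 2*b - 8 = (b - 4)*(b + 2)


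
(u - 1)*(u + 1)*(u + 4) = u^3 + 4*u^2 - u - 4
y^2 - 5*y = y*(y - 5)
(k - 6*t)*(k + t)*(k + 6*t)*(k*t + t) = k^4*t + k^3*t^2 + k^3*t - 36*k^2*t^3 + k^2*t^2 - 36*k*t^4 - 36*k*t^3 - 36*t^4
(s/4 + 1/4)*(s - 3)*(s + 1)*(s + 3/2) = s^4/4 + s^3/8 - 13*s^2/8 - 21*s/8 - 9/8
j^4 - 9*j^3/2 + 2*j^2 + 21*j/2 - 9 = (j - 3)*(j - 2)*(j - 1)*(j + 3/2)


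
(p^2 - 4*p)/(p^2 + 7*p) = (p - 4)/(p + 7)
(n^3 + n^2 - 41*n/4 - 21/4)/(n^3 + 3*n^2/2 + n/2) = (2*n^2 + n - 21)/(2*n*(n + 1))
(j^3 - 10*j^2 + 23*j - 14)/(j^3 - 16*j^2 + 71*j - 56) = (j - 2)/(j - 8)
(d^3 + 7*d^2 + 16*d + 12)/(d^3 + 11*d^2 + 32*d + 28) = (d + 3)/(d + 7)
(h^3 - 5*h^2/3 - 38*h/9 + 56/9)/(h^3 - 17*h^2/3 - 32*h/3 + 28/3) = (9*h^2 - 33*h + 28)/(3*(3*h^2 - 23*h + 14))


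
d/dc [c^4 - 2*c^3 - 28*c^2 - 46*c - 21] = 4*c^3 - 6*c^2 - 56*c - 46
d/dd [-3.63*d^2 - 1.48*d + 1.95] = -7.26*d - 1.48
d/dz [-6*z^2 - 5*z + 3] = -12*z - 5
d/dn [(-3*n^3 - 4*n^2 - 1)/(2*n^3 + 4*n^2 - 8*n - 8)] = (-n^4 + 12*n^3 + 55*n^2/2 + 18*n - 2)/(n^6 + 4*n^5 - 4*n^4 - 24*n^3 + 32*n + 16)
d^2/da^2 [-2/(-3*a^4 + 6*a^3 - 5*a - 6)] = 4*(18*a*(1 - a)*(3*a^4 - 6*a^3 + 5*a + 6) + (12*a^3 - 18*a^2 + 5)^2)/(3*a^4 - 6*a^3 + 5*a + 6)^3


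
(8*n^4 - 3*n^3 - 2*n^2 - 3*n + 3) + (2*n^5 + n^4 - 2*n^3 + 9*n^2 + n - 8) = 2*n^5 + 9*n^4 - 5*n^3 + 7*n^2 - 2*n - 5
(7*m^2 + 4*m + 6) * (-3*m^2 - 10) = -21*m^4 - 12*m^3 - 88*m^2 - 40*m - 60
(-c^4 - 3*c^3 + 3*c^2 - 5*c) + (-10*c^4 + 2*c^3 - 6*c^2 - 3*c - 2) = -11*c^4 - c^3 - 3*c^2 - 8*c - 2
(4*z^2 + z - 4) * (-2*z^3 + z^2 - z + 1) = -8*z^5 + 2*z^4 + 5*z^3 - z^2 + 5*z - 4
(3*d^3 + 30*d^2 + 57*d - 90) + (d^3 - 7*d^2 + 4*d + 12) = 4*d^3 + 23*d^2 + 61*d - 78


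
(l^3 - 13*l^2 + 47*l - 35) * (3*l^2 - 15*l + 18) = 3*l^5 - 54*l^4 + 354*l^3 - 1044*l^2 + 1371*l - 630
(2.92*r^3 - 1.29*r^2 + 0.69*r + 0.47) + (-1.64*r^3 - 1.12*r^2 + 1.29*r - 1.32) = 1.28*r^3 - 2.41*r^2 + 1.98*r - 0.85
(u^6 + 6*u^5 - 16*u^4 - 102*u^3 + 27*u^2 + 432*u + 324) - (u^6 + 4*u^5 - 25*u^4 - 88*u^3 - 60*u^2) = 2*u^5 + 9*u^4 - 14*u^3 + 87*u^2 + 432*u + 324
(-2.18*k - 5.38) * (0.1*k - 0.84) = -0.218*k^2 + 1.2932*k + 4.5192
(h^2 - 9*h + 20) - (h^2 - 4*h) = 20 - 5*h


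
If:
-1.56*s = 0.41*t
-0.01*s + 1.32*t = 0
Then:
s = 0.00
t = 0.00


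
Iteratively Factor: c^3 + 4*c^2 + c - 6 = (c + 3)*(c^2 + c - 2) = (c + 2)*(c + 3)*(c - 1)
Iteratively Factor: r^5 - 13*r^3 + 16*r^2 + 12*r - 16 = (r + 1)*(r^4 - r^3 - 12*r^2 + 28*r - 16) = (r - 2)*(r + 1)*(r^3 + r^2 - 10*r + 8) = (r - 2)*(r - 1)*(r + 1)*(r^2 + 2*r - 8) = (r - 2)*(r - 1)*(r + 1)*(r + 4)*(r - 2)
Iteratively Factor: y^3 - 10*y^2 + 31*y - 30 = (y - 2)*(y^2 - 8*y + 15) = (y - 5)*(y - 2)*(y - 3)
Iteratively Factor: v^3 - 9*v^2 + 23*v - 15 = (v - 1)*(v^2 - 8*v + 15) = (v - 5)*(v - 1)*(v - 3)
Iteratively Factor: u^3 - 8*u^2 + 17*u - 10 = (u - 5)*(u^2 - 3*u + 2) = (u - 5)*(u - 2)*(u - 1)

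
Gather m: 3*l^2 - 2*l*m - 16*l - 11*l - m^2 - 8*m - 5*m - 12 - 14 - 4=3*l^2 - 27*l - m^2 + m*(-2*l - 13) - 30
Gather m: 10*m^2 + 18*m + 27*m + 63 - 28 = 10*m^2 + 45*m + 35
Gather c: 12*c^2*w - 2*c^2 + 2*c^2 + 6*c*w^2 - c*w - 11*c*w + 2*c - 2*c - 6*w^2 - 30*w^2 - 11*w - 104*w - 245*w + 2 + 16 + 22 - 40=12*c^2*w + c*(6*w^2 - 12*w) - 36*w^2 - 360*w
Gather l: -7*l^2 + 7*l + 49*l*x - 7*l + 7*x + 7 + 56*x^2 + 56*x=-7*l^2 + 49*l*x + 56*x^2 + 63*x + 7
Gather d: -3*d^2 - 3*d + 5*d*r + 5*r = -3*d^2 + d*(5*r - 3) + 5*r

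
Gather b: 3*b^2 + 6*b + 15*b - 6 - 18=3*b^2 + 21*b - 24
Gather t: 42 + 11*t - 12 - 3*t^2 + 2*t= -3*t^2 + 13*t + 30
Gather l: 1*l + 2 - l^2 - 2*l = -l^2 - l + 2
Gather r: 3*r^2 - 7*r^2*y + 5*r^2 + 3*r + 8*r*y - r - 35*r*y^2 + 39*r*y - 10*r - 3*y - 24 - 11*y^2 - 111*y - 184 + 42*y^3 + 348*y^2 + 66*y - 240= r^2*(8 - 7*y) + r*(-35*y^2 + 47*y - 8) + 42*y^3 + 337*y^2 - 48*y - 448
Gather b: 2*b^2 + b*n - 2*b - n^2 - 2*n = 2*b^2 + b*(n - 2) - n^2 - 2*n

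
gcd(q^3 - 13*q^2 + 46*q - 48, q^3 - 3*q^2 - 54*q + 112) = q^2 - 10*q + 16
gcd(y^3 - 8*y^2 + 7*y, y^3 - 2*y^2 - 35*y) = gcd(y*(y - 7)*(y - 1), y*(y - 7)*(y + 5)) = y^2 - 7*y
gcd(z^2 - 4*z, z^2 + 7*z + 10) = 1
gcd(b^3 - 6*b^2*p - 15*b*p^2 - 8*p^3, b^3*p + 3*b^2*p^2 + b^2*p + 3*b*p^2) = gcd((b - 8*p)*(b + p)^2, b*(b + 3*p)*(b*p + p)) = 1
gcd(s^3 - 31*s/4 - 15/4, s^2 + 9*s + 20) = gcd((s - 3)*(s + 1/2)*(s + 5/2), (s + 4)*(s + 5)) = 1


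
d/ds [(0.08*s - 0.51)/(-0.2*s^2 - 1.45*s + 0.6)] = (0.016*s^2 - 0.204*s - 0.6915)/(0.04*s^4 + 0.58*s^3 + 1.8625*s^2 - 1.74*s + 0.36)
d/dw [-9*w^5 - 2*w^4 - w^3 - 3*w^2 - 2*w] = -45*w^4 - 8*w^3 - 3*w^2 - 6*w - 2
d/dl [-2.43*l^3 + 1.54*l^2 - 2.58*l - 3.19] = -7.29*l^2 + 3.08*l - 2.58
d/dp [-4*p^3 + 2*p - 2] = 2 - 12*p^2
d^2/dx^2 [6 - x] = 0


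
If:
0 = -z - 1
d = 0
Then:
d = 0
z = -1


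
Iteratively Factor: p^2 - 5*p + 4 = (p - 4)*(p - 1)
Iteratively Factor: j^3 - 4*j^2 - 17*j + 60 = (j - 5)*(j^2 + j - 12) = (j - 5)*(j - 3)*(j + 4)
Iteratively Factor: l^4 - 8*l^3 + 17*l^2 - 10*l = (l - 1)*(l^3 - 7*l^2 + 10*l) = l*(l - 1)*(l^2 - 7*l + 10) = l*(l - 5)*(l - 1)*(l - 2)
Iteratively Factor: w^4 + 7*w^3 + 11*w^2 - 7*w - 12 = (w + 4)*(w^3 + 3*w^2 - w - 3) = (w - 1)*(w + 4)*(w^2 + 4*w + 3) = (w - 1)*(w + 3)*(w + 4)*(w + 1)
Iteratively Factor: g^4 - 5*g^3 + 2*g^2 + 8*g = (g - 2)*(g^3 - 3*g^2 - 4*g) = (g - 2)*(g + 1)*(g^2 - 4*g) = (g - 4)*(g - 2)*(g + 1)*(g)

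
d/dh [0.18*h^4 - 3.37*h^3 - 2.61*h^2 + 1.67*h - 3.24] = 0.72*h^3 - 10.11*h^2 - 5.22*h + 1.67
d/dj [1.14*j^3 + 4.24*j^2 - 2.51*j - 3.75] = 3.42*j^2 + 8.48*j - 2.51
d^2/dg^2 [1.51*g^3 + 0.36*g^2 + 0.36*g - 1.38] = 9.06*g + 0.72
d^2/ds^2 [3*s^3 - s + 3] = 18*s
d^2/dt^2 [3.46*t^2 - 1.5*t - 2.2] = 6.92000000000000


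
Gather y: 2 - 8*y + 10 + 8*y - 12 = 0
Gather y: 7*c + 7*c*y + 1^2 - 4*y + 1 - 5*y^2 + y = 7*c - 5*y^2 + y*(7*c - 3) + 2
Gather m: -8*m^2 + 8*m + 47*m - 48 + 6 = -8*m^2 + 55*m - 42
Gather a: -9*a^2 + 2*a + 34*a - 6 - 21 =-9*a^2 + 36*a - 27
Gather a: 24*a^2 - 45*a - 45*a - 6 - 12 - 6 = 24*a^2 - 90*a - 24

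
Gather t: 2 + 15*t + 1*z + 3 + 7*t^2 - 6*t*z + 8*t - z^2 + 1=7*t^2 + t*(23 - 6*z) - z^2 + z + 6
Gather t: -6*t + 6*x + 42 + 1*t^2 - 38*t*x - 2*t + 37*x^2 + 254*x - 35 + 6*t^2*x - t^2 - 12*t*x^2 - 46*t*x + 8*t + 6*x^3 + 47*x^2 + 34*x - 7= 6*t^2*x + t*(-12*x^2 - 84*x) + 6*x^3 + 84*x^2 + 294*x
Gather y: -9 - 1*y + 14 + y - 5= 0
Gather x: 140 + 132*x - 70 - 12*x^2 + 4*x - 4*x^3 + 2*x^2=-4*x^3 - 10*x^2 + 136*x + 70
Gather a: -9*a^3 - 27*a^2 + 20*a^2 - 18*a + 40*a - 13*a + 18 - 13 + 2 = -9*a^3 - 7*a^2 + 9*a + 7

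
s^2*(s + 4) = s^3 + 4*s^2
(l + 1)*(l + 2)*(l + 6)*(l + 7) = l^4 + 16*l^3 + 83*l^2 + 152*l + 84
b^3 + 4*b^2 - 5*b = b*(b - 1)*(b + 5)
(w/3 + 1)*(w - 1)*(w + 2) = w^3/3 + 4*w^2/3 + w/3 - 2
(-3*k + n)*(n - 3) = -3*k*n + 9*k + n^2 - 3*n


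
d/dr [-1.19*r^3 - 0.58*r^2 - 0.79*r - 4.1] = -3.57*r^2 - 1.16*r - 0.79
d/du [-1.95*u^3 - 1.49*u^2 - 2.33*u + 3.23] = -5.85*u^2 - 2.98*u - 2.33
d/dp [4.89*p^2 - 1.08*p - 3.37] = 9.78*p - 1.08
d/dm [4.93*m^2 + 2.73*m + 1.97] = 9.86*m + 2.73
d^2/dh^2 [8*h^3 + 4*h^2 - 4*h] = 48*h + 8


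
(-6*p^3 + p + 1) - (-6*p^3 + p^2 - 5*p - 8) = -p^2 + 6*p + 9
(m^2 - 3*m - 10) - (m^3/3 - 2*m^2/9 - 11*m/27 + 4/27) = -m^3/3 + 11*m^2/9 - 70*m/27 - 274/27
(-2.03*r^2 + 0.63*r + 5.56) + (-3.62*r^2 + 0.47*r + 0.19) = -5.65*r^2 + 1.1*r + 5.75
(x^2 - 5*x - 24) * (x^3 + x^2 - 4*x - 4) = x^5 - 4*x^4 - 33*x^3 - 8*x^2 + 116*x + 96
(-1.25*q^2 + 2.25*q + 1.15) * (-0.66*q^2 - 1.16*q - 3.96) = 0.825*q^4 - 0.0350000000000001*q^3 + 1.581*q^2 - 10.244*q - 4.554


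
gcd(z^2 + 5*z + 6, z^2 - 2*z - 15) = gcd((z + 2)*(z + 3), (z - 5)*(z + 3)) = z + 3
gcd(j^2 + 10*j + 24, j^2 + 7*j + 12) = j + 4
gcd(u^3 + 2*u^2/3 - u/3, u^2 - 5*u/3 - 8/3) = u + 1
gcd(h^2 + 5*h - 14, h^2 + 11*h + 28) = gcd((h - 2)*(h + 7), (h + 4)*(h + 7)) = h + 7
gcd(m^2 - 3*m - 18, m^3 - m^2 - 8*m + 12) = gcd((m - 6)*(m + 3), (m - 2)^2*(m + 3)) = m + 3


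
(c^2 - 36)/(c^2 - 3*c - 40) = (36 - c^2)/(-c^2 + 3*c + 40)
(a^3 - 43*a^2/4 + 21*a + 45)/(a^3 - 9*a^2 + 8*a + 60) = (4*a^2 - 19*a - 30)/(4*(a^2 - 3*a - 10))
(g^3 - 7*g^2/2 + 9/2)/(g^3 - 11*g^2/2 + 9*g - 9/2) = (g + 1)/(g - 1)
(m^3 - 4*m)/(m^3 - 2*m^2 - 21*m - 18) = m*(4 - m^2)/(-m^3 + 2*m^2 + 21*m + 18)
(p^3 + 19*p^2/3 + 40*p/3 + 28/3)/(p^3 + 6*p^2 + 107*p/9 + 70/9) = 3*(p + 2)/(3*p + 5)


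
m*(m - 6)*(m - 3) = m^3 - 9*m^2 + 18*m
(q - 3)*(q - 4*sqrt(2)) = q^2 - 4*sqrt(2)*q - 3*q + 12*sqrt(2)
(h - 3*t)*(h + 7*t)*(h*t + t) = h^3*t + 4*h^2*t^2 + h^2*t - 21*h*t^3 + 4*h*t^2 - 21*t^3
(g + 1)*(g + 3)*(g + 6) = g^3 + 10*g^2 + 27*g + 18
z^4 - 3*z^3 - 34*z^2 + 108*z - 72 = (z - 6)*(z - 2)*(z - 1)*(z + 6)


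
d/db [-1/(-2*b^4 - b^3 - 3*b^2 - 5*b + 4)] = (-8*b^3 - 3*b^2 - 6*b - 5)/(2*b^4 + b^3 + 3*b^2 + 5*b - 4)^2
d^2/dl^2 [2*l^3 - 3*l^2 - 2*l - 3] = 12*l - 6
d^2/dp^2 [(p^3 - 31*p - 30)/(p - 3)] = 2*(p^3 - 9*p^2 + 27*p - 123)/(p^3 - 9*p^2 + 27*p - 27)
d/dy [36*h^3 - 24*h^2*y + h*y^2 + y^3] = -24*h^2 + 2*h*y + 3*y^2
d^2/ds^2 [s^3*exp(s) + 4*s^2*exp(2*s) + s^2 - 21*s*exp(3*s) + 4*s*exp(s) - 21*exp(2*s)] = s^3*exp(s) + 16*s^2*exp(2*s) + 6*s^2*exp(s) - 189*s*exp(3*s) + 32*s*exp(2*s) + 10*s*exp(s) - 126*exp(3*s) - 76*exp(2*s) + 8*exp(s) + 2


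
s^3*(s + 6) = s^4 + 6*s^3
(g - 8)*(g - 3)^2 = g^3 - 14*g^2 + 57*g - 72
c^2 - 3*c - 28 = (c - 7)*(c + 4)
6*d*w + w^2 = w*(6*d + w)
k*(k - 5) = k^2 - 5*k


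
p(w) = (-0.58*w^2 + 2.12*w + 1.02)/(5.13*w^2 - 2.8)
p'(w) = -10.26*w*(-0.58*w^2 + 2.12*w + 1.02)/(5.13*w^2 - 2.8)^2 + (2.12 - 1.16*w)/(5.13*w^2 - 2.8)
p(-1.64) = -0.37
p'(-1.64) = -0.19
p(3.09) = 0.04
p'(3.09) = -0.06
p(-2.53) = -0.27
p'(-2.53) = -0.06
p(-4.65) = -0.20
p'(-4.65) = -0.02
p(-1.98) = -0.31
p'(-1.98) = -0.11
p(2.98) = 0.05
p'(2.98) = -0.07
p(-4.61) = -0.20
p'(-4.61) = -0.02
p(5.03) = -0.02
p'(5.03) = -0.02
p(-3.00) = -0.24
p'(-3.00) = -0.04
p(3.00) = 0.05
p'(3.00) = -0.07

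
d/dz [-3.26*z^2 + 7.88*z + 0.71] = 7.88 - 6.52*z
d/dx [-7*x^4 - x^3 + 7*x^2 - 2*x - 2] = -28*x^3 - 3*x^2 + 14*x - 2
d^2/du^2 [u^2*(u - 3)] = 6*u - 6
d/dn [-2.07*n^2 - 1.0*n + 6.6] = -4.14*n - 1.0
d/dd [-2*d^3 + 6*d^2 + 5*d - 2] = -6*d^2 + 12*d + 5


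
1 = 1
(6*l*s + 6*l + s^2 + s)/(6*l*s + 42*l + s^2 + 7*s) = (s + 1)/(s + 7)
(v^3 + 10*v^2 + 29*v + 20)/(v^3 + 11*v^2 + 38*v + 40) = (v + 1)/(v + 2)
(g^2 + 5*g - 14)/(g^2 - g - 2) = (g + 7)/(g + 1)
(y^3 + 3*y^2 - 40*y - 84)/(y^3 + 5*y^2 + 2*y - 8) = (y^2 + y - 42)/(y^2 + 3*y - 4)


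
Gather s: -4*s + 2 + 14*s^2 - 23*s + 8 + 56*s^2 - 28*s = 70*s^2 - 55*s + 10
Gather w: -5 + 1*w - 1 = w - 6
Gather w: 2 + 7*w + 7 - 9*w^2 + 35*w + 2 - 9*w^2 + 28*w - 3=-18*w^2 + 70*w + 8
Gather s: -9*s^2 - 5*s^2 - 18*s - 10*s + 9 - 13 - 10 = -14*s^2 - 28*s - 14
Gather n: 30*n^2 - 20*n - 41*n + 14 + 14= 30*n^2 - 61*n + 28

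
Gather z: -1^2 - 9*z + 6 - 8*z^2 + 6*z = -8*z^2 - 3*z + 5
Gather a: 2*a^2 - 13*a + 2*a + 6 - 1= 2*a^2 - 11*a + 5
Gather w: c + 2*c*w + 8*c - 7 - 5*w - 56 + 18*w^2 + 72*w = 9*c + 18*w^2 + w*(2*c + 67) - 63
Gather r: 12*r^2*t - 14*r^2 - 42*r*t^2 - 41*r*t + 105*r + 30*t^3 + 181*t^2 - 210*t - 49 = r^2*(12*t - 14) + r*(-42*t^2 - 41*t + 105) + 30*t^3 + 181*t^2 - 210*t - 49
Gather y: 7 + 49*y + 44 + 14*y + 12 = 63*y + 63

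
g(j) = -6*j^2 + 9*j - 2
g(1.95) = -7.26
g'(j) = 9 - 12*j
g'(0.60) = 1.80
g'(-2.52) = 39.24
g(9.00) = -407.00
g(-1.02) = -17.42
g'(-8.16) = 106.92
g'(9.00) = -99.00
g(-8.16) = -474.95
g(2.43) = -15.56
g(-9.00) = -569.00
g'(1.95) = -14.40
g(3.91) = -58.54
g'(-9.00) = 117.00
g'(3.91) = -37.92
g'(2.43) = -20.16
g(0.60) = 1.24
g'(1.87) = -13.44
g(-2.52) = -62.78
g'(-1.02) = 21.24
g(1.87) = -6.15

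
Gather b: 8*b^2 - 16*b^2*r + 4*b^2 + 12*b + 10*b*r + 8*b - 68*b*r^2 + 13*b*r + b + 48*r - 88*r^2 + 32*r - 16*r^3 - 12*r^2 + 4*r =b^2*(12 - 16*r) + b*(-68*r^2 + 23*r + 21) - 16*r^3 - 100*r^2 + 84*r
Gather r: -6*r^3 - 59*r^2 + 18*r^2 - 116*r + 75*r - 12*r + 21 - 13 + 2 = -6*r^3 - 41*r^2 - 53*r + 10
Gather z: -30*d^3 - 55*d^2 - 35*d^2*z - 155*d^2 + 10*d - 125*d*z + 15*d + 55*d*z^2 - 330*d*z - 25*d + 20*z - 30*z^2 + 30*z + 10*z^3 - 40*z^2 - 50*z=-30*d^3 - 210*d^2 + 10*z^3 + z^2*(55*d - 70) + z*(-35*d^2 - 455*d)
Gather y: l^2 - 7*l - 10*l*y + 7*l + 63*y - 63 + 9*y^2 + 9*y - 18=l^2 + 9*y^2 + y*(72 - 10*l) - 81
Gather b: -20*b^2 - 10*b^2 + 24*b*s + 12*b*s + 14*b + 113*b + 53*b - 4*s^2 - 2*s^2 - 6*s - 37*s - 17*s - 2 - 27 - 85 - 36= -30*b^2 + b*(36*s + 180) - 6*s^2 - 60*s - 150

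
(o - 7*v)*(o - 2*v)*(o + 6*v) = o^3 - 3*o^2*v - 40*o*v^2 + 84*v^3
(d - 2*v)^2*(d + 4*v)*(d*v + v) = d^4*v + d^3*v - 12*d^2*v^3 + 16*d*v^4 - 12*d*v^3 + 16*v^4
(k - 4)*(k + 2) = k^2 - 2*k - 8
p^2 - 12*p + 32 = (p - 8)*(p - 4)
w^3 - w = w*(w - 1)*(w + 1)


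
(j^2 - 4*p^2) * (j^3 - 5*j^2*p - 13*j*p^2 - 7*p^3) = j^5 - 5*j^4*p - 17*j^3*p^2 + 13*j^2*p^3 + 52*j*p^4 + 28*p^5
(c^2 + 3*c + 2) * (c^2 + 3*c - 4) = c^4 + 6*c^3 + 7*c^2 - 6*c - 8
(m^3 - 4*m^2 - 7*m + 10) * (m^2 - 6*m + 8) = m^5 - 10*m^4 + 25*m^3 + 20*m^2 - 116*m + 80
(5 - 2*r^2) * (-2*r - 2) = 4*r^3 + 4*r^2 - 10*r - 10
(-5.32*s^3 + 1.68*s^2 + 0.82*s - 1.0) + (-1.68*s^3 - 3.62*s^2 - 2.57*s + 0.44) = -7.0*s^3 - 1.94*s^2 - 1.75*s - 0.56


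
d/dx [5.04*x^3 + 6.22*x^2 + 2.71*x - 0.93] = 15.12*x^2 + 12.44*x + 2.71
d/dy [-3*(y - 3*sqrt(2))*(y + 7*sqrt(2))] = -6*y - 12*sqrt(2)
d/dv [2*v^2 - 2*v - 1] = 4*v - 2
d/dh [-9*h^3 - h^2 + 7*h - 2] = -27*h^2 - 2*h + 7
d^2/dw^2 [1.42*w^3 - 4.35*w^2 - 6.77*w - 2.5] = 8.52*w - 8.7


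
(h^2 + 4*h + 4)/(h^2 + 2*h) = (h + 2)/h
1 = 1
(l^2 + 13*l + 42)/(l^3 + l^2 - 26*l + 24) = (l + 7)/(l^2 - 5*l + 4)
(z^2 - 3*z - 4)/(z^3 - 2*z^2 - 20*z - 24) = (-z^2 + 3*z + 4)/(-z^3 + 2*z^2 + 20*z + 24)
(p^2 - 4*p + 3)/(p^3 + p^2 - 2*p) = (p - 3)/(p*(p + 2))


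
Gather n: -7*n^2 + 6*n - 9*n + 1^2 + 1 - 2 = -7*n^2 - 3*n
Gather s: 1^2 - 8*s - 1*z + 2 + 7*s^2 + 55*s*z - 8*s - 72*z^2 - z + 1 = 7*s^2 + s*(55*z - 16) - 72*z^2 - 2*z + 4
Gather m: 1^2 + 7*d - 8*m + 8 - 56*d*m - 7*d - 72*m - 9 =m*(-56*d - 80)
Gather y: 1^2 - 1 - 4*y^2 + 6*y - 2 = -4*y^2 + 6*y - 2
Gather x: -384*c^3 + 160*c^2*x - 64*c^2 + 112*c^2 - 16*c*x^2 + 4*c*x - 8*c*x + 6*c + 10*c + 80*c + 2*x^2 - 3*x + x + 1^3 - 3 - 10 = -384*c^3 + 48*c^2 + 96*c + x^2*(2 - 16*c) + x*(160*c^2 - 4*c - 2) - 12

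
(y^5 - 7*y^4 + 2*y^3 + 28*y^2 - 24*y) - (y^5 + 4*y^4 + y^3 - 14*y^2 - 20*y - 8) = -11*y^4 + y^3 + 42*y^2 - 4*y + 8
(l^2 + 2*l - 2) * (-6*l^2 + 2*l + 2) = -6*l^4 - 10*l^3 + 18*l^2 - 4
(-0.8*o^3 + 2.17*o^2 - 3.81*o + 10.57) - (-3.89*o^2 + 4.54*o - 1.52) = -0.8*o^3 + 6.06*o^2 - 8.35*o + 12.09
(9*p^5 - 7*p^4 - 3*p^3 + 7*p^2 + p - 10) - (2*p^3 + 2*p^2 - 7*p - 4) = 9*p^5 - 7*p^4 - 5*p^3 + 5*p^2 + 8*p - 6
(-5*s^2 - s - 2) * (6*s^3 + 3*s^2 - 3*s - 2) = -30*s^5 - 21*s^4 + 7*s^2 + 8*s + 4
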